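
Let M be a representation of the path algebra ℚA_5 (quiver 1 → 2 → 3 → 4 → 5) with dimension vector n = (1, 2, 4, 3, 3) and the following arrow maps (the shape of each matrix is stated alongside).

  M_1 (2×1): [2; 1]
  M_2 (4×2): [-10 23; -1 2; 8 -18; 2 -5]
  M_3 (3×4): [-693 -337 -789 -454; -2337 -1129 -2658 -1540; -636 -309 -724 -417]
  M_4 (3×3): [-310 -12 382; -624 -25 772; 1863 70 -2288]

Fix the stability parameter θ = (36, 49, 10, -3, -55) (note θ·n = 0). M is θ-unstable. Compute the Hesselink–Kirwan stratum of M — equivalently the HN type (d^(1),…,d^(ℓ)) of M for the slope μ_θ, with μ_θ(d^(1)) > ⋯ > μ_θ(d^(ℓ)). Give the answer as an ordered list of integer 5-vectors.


Via rank(M_{q-1}∘⋯∘M_p): M ≅ I[1,5], I[2,3], I[3,5]^2.
μ_θ-semistable layers: μ^(1)=59/2; μ^(2)=37/5; μ^(3)=-16

((0, 1, 1, 0, 0); (1, 1, 1, 1, 1); (0, 0, 2, 2, 2))


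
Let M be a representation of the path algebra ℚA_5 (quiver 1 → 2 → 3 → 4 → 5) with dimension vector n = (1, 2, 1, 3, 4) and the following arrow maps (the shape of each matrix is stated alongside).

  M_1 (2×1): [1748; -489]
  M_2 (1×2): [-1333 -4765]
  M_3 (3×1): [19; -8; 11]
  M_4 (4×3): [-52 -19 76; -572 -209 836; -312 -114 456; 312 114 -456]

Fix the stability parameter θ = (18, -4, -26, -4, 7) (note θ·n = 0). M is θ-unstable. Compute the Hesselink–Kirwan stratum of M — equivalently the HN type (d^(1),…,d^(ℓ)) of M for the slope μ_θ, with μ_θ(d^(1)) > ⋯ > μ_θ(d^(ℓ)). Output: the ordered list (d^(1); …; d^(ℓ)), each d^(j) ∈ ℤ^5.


Interval decomposition of M: I[1,4], I[2,2], I[4,4], I[4,5], I[5,5]^3.
HN type (ℓ=2): μ^(1)=7; μ^(2)=-4

((0, 0, 0, 0, 4); (1, 2, 1, 3, 0))


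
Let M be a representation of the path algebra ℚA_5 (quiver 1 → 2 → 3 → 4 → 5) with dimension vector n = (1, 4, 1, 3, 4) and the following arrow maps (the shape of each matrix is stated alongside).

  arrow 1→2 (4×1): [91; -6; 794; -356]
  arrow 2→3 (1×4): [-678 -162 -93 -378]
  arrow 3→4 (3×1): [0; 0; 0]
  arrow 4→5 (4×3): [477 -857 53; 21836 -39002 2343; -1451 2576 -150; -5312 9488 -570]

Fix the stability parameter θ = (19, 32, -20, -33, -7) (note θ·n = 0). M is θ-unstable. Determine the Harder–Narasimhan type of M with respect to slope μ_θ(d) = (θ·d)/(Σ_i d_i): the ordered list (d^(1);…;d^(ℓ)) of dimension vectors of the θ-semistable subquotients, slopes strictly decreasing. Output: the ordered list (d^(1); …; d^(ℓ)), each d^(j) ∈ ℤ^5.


Barcode: M ≅ I[1,2], I[2,2]^2, I[2,3], I[4,5]^3, I[5,5]. HN layers by μ_θ (5 steps, strictly decreasing):
  μ^(1)=32; μ^(2)=19; μ^(3)=6; μ^(4)=-7; μ^(5)=-33

((0, 3, 0, 0, 0); (1, 0, 0, 0, 0); (0, 1, 1, 0, 0); (0, 0, 0, 0, 4); (0, 0, 0, 3, 0))


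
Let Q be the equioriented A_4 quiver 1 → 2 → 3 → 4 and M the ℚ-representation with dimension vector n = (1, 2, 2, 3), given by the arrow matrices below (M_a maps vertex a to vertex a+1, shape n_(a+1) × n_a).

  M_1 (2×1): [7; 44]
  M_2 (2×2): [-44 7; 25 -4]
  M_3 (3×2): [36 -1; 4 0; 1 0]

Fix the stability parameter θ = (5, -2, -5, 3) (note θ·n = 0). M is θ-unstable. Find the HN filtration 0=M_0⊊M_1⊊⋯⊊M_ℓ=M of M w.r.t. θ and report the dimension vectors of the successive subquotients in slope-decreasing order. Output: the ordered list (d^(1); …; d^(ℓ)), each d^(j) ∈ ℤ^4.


Via rank(M_{q-1}∘⋯∘M_p): M ≅ I[1,4], I[2,4], I[4,4].
μ_θ-semistable layers: μ^(1)=3; μ^(2)=-2/3; μ^(3)=-7/2

((0, 0, 0, 3); (1, 1, 1, 0); (0, 1, 1, 0))


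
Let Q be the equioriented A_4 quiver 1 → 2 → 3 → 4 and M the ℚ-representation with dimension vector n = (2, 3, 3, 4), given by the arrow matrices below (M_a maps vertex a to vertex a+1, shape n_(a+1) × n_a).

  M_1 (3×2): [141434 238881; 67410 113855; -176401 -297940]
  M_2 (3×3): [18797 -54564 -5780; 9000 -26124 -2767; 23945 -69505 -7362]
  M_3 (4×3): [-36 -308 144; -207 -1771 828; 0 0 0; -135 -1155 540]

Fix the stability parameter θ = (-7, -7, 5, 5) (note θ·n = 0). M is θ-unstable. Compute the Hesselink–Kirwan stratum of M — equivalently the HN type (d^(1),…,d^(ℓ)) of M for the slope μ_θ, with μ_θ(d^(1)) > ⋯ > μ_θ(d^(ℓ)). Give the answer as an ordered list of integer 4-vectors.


Via rank(M_{q-1}∘⋯∘M_p): M ≅ I[1,3], I[1,4], I[2,3], I[4,4]^3.
μ_θ-semistable layers: μ^(1)=5; μ^(2)=-7

((0, 0, 3, 4); (2, 3, 0, 0))


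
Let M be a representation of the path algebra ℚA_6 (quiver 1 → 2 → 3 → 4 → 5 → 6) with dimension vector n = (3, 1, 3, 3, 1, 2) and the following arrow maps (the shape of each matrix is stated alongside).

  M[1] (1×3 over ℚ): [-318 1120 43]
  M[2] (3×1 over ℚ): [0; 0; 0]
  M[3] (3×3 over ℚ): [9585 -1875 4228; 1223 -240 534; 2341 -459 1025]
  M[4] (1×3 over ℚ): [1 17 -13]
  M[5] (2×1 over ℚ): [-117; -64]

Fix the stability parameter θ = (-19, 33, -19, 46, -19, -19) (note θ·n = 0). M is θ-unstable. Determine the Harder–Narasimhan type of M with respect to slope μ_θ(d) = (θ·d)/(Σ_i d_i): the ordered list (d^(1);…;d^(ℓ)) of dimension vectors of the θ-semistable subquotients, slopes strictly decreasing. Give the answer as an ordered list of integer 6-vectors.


Interval decomposition of M: I[1,1]^2, I[1,2], I[3,4]^2, I[3,6], I[6,6].
HN type (ℓ=4): μ^(1)=46; μ^(2)=33; μ^(3)=8/3; μ^(4)=-19

((0, 0, 0, 2, 0, 0); (0, 1, 0, 0, 0, 0); (0, 0, 0, 1, 1, 1); (3, 0, 3, 0, 0, 1))


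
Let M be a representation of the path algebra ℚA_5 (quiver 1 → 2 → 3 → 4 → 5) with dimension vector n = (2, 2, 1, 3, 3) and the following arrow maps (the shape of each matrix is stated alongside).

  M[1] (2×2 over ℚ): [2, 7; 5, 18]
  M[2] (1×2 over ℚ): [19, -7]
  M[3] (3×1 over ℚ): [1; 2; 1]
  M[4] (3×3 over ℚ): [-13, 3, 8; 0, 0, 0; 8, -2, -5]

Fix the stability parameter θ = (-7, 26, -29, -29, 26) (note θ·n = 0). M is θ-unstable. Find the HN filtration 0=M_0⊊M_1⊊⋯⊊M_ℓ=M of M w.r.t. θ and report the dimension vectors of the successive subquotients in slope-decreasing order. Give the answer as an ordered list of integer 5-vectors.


Interval decomposition of M: I[1,2], I[1,5], I[4,4], I[4,5], I[5,5].
HN type (ℓ=4): μ^(1)=26; μ^(2)=-7; μ^(3)=-39/4; μ^(4)=-29

((0, 1, 0, 0, 3); (1, 0, 0, 0, 0); (1, 1, 1, 1, 0); (0, 0, 0, 2, 0))


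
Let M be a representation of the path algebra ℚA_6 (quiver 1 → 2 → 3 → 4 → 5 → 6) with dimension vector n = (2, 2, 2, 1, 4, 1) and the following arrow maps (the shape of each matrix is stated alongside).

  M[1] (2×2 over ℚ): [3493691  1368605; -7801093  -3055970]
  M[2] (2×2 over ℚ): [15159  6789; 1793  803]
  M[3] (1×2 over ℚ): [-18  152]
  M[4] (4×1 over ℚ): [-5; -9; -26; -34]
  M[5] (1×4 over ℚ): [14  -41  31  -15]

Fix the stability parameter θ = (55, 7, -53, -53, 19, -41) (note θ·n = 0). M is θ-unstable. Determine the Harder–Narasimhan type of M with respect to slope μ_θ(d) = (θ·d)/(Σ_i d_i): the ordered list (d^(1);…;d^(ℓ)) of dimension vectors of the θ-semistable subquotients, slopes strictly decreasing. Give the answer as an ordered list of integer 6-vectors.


Barcode: M ≅ I[1,2], I[1,6], I[3,3], I[5,5]^3. HN layers by μ_θ (4 steps, strictly decreasing):
  μ^(1)=31; μ^(2)=19; μ^(3)=-11; μ^(4)=-53

((1, 1, 0, 0, 0, 0); (0, 0, 0, 0, 3, 0); (1, 1, 1, 1, 1, 1); (0, 0, 1, 0, 0, 0))


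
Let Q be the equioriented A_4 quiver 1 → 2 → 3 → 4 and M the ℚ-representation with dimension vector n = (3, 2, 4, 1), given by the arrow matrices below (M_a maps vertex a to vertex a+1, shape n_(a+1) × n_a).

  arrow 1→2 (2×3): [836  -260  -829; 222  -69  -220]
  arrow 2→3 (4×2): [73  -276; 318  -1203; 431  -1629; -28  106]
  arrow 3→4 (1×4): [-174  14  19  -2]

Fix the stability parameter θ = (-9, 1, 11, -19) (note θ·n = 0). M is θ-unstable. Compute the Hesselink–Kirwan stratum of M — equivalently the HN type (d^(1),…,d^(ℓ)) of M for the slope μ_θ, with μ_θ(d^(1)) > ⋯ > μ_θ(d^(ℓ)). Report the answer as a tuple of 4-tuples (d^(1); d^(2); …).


Interval decomposition of M: I[1,1], I[1,3], I[1,4], I[3,3]^2.
HN type (ℓ=4): μ^(1)=11; μ^(2)=1; μ^(3)=-7/3; μ^(4)=-9

((0, 0, 3, 0); (0, 1, 0, 0); (0, 1, 1, 1); (3, 0, 0, 0))


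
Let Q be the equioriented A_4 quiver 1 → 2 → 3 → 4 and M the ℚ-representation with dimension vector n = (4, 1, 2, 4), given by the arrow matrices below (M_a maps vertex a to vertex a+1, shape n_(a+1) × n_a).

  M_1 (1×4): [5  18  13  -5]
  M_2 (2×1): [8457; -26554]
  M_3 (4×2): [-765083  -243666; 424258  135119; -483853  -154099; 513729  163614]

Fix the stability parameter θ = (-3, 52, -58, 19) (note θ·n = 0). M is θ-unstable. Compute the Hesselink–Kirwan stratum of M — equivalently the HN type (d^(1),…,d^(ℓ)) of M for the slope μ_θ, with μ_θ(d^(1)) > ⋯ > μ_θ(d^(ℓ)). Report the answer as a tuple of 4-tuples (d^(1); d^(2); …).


Barcode: M ≅ I[1,1]^3, I[1,4], I[3,4], I[4,4]^2. HN layers by μ_θ (3 steps, strictly decreasing):
  μ^(1)=19; μ^(2)=-3; μ^(3)=-58

((0, 0, 0, 4); (4, 1, 1, 0); (0, 0, 1, 0))


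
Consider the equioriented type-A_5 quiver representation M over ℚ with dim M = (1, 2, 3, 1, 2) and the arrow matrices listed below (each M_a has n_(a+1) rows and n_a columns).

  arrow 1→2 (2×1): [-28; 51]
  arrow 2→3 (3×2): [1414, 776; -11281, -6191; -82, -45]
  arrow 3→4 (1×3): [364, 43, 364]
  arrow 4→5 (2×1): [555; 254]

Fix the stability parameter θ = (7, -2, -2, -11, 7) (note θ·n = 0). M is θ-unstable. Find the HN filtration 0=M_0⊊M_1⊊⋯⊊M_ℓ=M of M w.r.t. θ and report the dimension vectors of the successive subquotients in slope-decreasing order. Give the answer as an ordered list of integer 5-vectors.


Interval decomposition of M: I[1,5], I[2,3], I[3,3], I[5,5].
HN type (ℓ=2): μ^(1)=7; μ^(2)=-2

((0, 0, 0, 0, 2); (1, 2, 3, 1, 0))


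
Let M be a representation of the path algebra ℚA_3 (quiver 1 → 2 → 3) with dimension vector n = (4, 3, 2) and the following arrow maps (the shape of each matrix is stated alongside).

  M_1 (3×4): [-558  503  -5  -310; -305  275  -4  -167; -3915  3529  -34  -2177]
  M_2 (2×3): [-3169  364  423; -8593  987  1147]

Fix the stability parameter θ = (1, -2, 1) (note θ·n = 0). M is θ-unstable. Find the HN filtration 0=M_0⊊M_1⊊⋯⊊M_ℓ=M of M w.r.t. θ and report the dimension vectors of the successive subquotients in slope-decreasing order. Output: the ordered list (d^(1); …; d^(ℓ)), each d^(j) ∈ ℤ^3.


Interval decomposition of M: I[1,1], I[1,2], I[1,3]^2.
HN type (ℓ=2): μ^(1)=1; μ^(2)=-1/2

((1, 0, 2); (3, 3, 0))


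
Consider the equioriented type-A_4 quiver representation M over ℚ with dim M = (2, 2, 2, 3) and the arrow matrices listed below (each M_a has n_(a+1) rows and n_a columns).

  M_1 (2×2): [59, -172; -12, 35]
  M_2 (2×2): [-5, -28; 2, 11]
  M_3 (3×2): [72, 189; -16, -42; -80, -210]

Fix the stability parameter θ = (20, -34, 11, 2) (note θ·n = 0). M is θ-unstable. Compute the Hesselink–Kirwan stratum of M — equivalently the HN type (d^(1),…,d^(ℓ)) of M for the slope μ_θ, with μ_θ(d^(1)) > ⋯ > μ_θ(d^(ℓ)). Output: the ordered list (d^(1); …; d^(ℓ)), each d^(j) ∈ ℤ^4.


Barcode: M ≅ I[1,3], I[1,4], I[4,4]^2. HN layers by μ_θ (4 steps, strictly decreasing):
  μ^(1)=11; μ^(2)=13/2; μ^(3)=2; μ^(4)=-7

((0, 0, 1, 0); (0, 0, 1, 1); (0, 0, 0, 2); (2, 2, 0, 0))


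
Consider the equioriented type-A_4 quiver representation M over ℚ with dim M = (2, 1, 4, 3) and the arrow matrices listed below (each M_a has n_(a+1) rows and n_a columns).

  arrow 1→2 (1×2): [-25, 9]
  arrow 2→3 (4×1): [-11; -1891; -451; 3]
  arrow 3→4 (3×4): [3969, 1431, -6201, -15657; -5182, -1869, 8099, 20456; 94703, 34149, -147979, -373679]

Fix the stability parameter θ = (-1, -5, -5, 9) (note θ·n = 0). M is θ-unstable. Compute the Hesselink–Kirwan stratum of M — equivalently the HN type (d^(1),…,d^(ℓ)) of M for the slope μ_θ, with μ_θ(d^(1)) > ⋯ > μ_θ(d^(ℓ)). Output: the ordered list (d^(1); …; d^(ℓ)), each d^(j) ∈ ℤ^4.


Via rank(M_{q-1}∘⋯∘M_p): M ≅ I[1,1], I[1,3], I[3,3], I[3,4]^2, I[4,4].
μ_θ-semistable layers: μ^(1)=9; μ^(2)=-1; μ^(3)=-11/3; μ^(4)=-5

((0, 0, 0, 3); (1, 0, 0, 0); (1, 1, 1, 0); (0, 0, 3, 0))


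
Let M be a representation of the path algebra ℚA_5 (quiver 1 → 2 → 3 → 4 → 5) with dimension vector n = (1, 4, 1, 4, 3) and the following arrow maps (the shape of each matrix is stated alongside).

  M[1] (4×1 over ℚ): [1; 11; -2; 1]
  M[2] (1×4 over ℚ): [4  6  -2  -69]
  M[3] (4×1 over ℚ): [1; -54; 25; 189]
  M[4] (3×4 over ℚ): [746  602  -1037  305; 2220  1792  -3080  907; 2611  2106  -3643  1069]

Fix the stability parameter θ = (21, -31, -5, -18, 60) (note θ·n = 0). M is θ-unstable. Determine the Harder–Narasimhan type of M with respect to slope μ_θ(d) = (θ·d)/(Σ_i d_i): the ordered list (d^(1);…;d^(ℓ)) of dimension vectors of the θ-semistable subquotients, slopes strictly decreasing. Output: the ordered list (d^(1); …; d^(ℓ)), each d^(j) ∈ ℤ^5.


Barcode: M ≅ I[1,5], I[2,2]^3, I[4,4], I[4,5]^2. HN layers by μ_θ (4 steps, strictly decreasing):
  μ^(1)=60; μ^(2)=-33/4; μ^(3)=-18; μ^(4)=-31

((0, 0, 0, 0, 3); (1, 1, 1, 1, 0); (0, 0, 0, 3, 0); (0, 3, 0, 0, 0))


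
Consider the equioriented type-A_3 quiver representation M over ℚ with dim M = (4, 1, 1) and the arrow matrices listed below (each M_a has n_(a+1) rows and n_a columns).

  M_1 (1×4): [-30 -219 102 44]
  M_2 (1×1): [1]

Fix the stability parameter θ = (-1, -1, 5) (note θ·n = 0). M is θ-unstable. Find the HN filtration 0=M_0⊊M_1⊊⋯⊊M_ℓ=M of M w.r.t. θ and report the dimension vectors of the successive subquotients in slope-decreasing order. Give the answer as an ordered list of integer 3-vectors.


Interval decomposition of M: I[1,1]^3, I[1,3].
HN type (ℓ=2): μ^(1)=5; μ^(2)=-1

((0, 0, 1); (4, 1, 0))


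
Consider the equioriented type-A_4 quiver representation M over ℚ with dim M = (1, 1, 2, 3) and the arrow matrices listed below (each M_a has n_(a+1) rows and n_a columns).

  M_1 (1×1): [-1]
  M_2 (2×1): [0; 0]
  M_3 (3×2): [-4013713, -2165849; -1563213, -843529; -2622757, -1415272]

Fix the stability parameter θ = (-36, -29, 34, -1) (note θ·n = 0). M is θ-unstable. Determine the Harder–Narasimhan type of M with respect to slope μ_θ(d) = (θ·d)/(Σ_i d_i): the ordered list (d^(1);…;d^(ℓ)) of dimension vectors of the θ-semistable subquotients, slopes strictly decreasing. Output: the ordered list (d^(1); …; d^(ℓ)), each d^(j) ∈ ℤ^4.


Via rank(M_{q-1}∘⋯∘M_p): M ≅ I[1,2], I[3,4]^2, I[4,4].
μ_θ-semistable layers: μ^(1)=33/2; μ^(2)=-1; μ^(3)=-29; μ^(4)=-36

((0, 0, 2, 2); (0, 0, 0, 1); (0, 1, 0, 0); (1, 0, 0, 0))


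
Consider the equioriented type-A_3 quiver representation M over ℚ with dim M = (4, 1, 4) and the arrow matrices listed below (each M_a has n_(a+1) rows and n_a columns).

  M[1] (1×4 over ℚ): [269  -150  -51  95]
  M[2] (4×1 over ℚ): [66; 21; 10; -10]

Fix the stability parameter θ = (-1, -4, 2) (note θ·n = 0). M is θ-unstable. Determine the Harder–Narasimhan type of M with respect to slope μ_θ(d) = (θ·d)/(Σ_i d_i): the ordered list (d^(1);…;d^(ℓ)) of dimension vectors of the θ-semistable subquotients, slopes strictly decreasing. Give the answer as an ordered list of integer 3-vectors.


Interval decomposition of M: I[1,1]^3, I[1,3], I[3,3]^3.
HN type (ℓ=3): μ^(1)=2; μ^(2)=-1; μ^(3)=-5/2

((0, 0, 4); (3, 0, 0); (1, 1, 0))


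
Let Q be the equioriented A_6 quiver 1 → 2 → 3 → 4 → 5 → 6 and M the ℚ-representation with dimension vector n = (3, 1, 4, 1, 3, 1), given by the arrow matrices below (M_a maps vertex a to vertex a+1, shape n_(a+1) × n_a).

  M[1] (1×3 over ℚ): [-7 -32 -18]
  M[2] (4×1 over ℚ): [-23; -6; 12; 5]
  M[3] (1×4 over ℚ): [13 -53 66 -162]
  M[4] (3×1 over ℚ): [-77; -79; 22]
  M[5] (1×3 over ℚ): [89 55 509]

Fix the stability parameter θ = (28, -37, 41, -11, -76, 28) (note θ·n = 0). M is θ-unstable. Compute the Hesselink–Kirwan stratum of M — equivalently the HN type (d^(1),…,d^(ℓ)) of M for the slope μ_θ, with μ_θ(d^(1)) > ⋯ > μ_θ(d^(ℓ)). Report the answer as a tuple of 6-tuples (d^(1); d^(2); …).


Interval decomposition of M: I[1,1]^2, I[1,5], I[3,3]^3, I[5,5], I[5,6].
HN type (ℓ=4): μ^(1)=41; μ^(2)=28; μ^(3)=-11; μ^(4)=-76

((0, 0, 3, 0, 0, 0); (2, 0, 0, 0, 0, 1); (1, 1, 1, 1, 1, 0); (0, 0, 0, 0, 2, 0))


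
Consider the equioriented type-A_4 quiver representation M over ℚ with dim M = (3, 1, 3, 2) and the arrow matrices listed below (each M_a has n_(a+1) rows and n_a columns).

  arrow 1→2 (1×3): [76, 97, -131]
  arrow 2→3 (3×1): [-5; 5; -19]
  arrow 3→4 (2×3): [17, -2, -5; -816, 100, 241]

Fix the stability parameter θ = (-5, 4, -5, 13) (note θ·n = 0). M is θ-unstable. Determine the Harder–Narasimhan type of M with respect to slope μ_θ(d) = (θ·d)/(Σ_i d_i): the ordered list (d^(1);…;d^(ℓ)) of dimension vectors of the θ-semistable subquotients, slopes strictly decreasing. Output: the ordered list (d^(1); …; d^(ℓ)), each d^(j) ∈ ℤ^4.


Interval decomposition of M: I[1,1]^2, I[1,4], I[3,3], I[3,4].
HN type (ℓ=3): μ^(1)=13; μ^(2)=-1/2; μ^(3)=-5

((0, 0, 0, 2); (0, 1, 1, 0); (3, 0, 2, 0))


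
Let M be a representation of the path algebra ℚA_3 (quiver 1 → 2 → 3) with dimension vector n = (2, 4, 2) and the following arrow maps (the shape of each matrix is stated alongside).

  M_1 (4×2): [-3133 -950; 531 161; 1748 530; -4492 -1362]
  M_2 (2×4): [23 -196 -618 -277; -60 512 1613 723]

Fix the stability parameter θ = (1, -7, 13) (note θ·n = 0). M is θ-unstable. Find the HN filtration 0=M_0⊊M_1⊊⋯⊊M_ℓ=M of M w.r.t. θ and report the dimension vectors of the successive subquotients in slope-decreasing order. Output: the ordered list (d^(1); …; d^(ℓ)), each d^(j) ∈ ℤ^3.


Interval decomposition of M: I[1,3]^2, I[2,2]^2.
HN type (ℓ=3): μ^(1)=13; μ^(2)=-3; μ^(3)=-7

((0, 0, 2); (2, 2, 0); (0, 2, 0))


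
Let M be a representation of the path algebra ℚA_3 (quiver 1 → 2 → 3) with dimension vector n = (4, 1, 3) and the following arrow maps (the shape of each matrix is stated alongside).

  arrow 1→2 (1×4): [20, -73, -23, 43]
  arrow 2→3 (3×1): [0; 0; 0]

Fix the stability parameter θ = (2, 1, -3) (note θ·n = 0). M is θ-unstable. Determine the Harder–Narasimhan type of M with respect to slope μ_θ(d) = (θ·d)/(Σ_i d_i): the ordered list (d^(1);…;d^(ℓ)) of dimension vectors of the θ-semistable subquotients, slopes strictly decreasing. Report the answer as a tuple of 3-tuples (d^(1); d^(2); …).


Barcode: M ≅ I[1,1]^3, I[1,2], I[3,3]^3. HN layers by μ_θ (3 steps, strictly decreasing):
  μ^(1)=2; μ^(2)=3/2; μ^(3)=-3

((3, 0, 0); (1, 1, 0); (0, 0, 3))


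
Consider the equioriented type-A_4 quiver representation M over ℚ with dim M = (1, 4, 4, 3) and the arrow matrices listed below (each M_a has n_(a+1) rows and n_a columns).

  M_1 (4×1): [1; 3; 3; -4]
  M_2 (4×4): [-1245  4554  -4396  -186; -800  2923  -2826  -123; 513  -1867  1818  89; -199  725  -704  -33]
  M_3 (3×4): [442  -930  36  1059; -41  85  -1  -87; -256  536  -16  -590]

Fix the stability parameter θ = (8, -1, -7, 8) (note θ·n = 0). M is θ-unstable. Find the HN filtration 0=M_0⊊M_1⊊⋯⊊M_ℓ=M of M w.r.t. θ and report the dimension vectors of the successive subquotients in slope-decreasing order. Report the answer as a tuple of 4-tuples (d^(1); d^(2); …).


Via rank(M_{q-1}∘⋯∘M_p): M ≅ I[1,3], I[2,4]^3.
μ_θ-semistable layers: μ^(1)=8; μ^(2)=0; μ^(3)=-4

((0, 0, 0, 3); (1, 1, 1, 0); (0, 3, 3, 0))


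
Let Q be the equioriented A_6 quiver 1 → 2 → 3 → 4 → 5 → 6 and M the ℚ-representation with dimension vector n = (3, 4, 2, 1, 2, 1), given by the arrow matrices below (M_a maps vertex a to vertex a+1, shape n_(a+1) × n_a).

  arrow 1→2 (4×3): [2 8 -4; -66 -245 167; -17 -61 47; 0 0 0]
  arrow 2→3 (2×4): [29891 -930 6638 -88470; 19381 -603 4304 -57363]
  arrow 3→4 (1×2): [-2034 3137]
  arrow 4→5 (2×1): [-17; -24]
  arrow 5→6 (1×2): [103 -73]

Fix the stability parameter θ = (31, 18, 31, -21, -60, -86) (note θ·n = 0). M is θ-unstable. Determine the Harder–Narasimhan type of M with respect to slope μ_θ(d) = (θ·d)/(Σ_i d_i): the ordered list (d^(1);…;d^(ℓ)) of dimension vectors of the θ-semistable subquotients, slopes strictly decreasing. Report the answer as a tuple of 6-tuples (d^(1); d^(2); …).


Barcode: M ≅ I[1,2], I[1,3], I[1,6], I[2,2], I[5,5]. HN layers by μ_θ (5 steps, strictly decreasing):
  μ^(1)=31; μ^(2)=49/2; μ^(3)=18; μ^(4)=-29/2; μ^(5)=-60

((0, 0, 1, 0, 0, 0); (2, 2, 0, 0, 0, 0); (0, 1, 0, 0, 0, 0); (1, 1, 1, 1, 1, 1); (0, 0, 0, 0, 1, 0))


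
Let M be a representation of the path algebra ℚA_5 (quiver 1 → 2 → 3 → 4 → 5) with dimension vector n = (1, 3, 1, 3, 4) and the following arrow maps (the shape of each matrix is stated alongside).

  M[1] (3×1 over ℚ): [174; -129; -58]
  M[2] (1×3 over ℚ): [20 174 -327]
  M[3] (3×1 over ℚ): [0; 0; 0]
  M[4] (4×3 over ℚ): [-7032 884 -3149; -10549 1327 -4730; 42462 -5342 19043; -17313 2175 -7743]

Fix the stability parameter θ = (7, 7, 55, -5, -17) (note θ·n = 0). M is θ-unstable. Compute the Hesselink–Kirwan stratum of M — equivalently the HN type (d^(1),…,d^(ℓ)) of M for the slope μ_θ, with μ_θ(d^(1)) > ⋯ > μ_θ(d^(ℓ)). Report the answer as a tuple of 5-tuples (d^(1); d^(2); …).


Via rank(M_{q-1}∘⋯∘M_p): M ≅ I[1,2], I[2,2], I[2,3], I[4,4], I[4,5]^2, I[5,5]^2.
μ_θ-semistable layers: μ^(1)=55; μ^(2)=7; μ^(3)=-5; μ^(4)=-11; μ^(5)=-17

((0, 0, 1, 0, 0); (1, 3, 0, 0, 0); (0, 0, 0, 1, 0); (0, 0, 0, 2, 2); (0, 0, 0, 0, 2))


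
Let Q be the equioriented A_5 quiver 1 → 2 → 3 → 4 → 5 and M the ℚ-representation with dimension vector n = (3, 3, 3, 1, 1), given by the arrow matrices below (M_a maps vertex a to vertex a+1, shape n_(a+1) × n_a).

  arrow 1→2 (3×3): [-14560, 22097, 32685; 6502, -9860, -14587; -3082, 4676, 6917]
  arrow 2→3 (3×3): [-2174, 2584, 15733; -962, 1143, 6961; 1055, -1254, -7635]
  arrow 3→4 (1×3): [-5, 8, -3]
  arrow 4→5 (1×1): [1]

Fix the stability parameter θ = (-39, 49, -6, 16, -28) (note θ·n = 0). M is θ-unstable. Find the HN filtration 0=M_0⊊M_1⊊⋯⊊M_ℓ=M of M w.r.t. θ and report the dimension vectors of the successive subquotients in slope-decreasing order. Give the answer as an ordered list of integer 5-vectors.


Barcode: M ≅ I[1,1], I[1,3], I[1,5], I[2,3]. HN layers by μ_θ (3 steps, strictly decreasing):
  μ^(1)=43/2; μ^(2)=31/4; μ^(3)=-39

((0, 2, 2, 0, 0); (0, 1, 1, 1, 1); (3, 0, 0, 0, 0))


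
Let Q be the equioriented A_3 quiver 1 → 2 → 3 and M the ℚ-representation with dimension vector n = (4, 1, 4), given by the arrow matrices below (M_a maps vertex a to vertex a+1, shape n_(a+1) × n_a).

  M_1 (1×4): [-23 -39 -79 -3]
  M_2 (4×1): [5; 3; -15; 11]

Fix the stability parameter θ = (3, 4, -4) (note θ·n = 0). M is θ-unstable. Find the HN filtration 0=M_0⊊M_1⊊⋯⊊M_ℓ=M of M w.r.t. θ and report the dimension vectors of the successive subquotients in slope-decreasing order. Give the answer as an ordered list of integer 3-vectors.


Barcode: M ≅ I[1,1]^3, I[1,3], I[3,3]^3. HN layers by μ_θ (3 steps, strictly decreasing):
  μ^(1)=3; μ^(2)=1; μ^(3)=-4

((3, 0, 0); (1, 1, 1); (0, 0, 3))


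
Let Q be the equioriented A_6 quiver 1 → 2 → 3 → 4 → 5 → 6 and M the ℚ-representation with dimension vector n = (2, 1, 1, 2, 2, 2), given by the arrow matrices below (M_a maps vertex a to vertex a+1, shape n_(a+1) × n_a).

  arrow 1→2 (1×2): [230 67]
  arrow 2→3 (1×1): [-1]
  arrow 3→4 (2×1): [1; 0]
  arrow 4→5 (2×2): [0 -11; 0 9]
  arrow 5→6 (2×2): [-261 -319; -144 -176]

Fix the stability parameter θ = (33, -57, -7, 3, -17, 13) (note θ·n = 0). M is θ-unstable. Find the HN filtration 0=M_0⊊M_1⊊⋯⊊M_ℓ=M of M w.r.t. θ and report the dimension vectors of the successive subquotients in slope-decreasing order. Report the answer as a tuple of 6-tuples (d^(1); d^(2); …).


Barcode: M ≅ I[1,1], I[1,4], I[4,5], I[5,6], I[6,6]. HN layers by μ_θ (6 steps, strictly decreasing):
  μ^(1)=33; μ^(2)=13; μ^(3)=3; μ^(4)=-7; μ^(5)=-12; μ^(6)=-17

((1, 0, 0, 0, 0, 0); (0, 0, 0, 0, 0, 2); (0, 0, 0, 1, 0, 0); (0, 0, 1, 1, 1, 0); (1, 1, 0, 0, 0, 0); (0, 0, 0, 0, 1, 0))


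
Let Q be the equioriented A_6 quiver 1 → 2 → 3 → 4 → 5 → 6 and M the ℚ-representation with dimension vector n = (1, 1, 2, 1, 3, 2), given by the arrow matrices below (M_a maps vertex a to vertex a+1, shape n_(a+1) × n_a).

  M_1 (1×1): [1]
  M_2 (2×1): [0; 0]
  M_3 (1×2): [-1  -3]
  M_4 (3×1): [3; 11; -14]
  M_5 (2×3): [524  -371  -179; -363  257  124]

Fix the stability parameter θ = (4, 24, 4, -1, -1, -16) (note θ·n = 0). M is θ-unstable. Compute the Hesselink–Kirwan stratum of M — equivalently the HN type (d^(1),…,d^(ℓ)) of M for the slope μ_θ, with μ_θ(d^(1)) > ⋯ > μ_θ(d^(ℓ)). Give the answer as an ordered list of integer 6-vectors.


Interval decomposition of M: I[1,2], I[3,3], I[3,6], I[5,5], I[5,6].
HN type (ℓ=5): μ^(1)=24; μ^(2)=4; μ^(3)=-1; μ^(4)=-7/2; μ^(5)=-17/2

((0, 1, 0, 0, 0, 0); (1, 0, 1, 0, 0, 0); (0, 0, 0, 0, 1, 0); (0, 0, 1, 1, 1, 1); (0, 0, 0, 0, 1, 1))


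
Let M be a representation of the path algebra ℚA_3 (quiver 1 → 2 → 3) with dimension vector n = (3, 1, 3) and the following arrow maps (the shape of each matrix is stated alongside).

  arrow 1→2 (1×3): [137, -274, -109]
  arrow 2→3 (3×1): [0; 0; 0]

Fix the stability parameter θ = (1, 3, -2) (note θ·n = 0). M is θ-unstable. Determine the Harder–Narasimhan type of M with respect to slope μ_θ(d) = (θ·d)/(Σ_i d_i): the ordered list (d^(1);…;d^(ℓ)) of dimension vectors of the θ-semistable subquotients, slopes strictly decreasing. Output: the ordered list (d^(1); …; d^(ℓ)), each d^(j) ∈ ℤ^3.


Via rank(M_{q-1}∘⋯∘M_p): M ≅ I[1,1]^2, I[1,2], I[3,3]^3.
μ_θ-semistable layers: μ^(1)=3; μ^(2)=1; μ^(3)=-2

((0, 1, 0); (3, 0, 0); (0, 0, 3))


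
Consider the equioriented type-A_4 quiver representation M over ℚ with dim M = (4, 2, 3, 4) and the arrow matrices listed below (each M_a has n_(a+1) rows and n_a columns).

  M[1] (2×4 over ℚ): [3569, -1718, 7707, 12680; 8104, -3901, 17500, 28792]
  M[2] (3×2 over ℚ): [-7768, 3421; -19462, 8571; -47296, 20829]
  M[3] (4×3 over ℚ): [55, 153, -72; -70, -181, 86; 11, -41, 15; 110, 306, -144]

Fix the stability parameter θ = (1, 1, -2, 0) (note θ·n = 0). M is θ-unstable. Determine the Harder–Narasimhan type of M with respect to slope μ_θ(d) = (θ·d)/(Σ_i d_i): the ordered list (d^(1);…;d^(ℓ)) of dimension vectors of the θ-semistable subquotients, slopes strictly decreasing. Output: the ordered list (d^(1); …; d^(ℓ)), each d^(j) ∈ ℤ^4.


Via rank(M_{q-1}∘⋯∘M_p): M ≅ I[1,1]^2, I[1,4]^2, I[3,4], I[4,4].
μ_θ-semistable layers: μ^(1)=1; μ^(2)=0; μ^(3)=-2

((2, 0, 0, 0); (2, 2, 2, 4); (0, 0, 1, 0))


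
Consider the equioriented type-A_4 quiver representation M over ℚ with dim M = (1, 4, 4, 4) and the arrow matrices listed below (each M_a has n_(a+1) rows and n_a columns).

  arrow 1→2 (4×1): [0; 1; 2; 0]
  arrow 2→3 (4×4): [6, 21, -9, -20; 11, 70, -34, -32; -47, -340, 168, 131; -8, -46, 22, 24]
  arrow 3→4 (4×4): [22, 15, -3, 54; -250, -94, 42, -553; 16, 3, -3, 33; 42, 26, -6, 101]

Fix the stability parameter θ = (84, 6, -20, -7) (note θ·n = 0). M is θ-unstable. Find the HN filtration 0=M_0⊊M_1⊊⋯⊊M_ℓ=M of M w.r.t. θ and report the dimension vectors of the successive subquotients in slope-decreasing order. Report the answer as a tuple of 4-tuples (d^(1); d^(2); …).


Interval decomposition of M: I[1,3], I[2,2], I[2,3], I[2,4], I[3,4], I[4,4]^2.
HN type (ℓ=4): μ^(1)=70/3; μ^(2)=6; μ^(3)=-7; μ^(4)=-20

((1, 1, 1, 0); (0, 1, 0, 0); (0, 2, 2, 4); (0, 0, 1, 0))


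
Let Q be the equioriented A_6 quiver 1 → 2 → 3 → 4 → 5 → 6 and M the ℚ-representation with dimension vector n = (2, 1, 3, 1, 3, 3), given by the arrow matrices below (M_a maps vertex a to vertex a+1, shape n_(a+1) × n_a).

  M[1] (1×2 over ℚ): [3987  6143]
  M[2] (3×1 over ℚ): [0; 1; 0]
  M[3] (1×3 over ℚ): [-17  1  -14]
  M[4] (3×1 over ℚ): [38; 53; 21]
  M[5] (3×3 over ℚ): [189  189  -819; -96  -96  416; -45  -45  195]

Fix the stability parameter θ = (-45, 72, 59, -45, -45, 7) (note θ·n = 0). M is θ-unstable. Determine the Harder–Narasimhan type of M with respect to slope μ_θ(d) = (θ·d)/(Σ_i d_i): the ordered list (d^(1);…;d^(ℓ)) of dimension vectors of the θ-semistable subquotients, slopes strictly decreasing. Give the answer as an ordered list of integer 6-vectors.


Via rank(M_{q-1}∘⋯∘M_p): M ≅ I[1,1], I[1,5], I[3,3]^2, I[5,5], I[5,6], I[6,6]^2.
μ_θ-semistable layers: μ^(1)=59; μ^(2)=41/4; μ^(3)=7; μ^(4)=-45

((0, 0, 2, 0, 0, 0); (0, 1, 1, 1, 1, 0); (0, 0, 0, 0, 0, 3); (2, 0, 0, 0, 2, 0))


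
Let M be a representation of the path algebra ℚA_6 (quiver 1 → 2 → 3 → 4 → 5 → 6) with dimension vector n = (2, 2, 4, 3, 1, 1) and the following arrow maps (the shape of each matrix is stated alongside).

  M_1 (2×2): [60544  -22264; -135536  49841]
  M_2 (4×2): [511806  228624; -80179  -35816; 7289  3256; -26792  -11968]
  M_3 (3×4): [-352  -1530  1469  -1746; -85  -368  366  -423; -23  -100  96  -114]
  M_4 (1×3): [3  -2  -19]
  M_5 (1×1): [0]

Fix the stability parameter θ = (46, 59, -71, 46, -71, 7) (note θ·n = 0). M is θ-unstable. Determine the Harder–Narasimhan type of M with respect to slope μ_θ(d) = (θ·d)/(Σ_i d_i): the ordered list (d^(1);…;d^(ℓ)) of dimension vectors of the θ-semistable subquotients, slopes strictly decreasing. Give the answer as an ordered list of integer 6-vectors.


Interval decomposition of M: I[1,1], I[1,2], I[2,5], I[3,3], I[3,4]^2, I[6,6].
HN type (ℓ=5): μ^(1)=59; μ^(2)=46; μ^(3)=7; μ^(4)=-37/4; μ^(5)=-71

((0, 1, 0, 0, 0, 0); (2, 0, 0, 2, 0, 0); (0, 0, 0, 0, 0, 1); (0, 1, 1, 1, 1, 0); (0, 0, 3, 0, 0, 0))


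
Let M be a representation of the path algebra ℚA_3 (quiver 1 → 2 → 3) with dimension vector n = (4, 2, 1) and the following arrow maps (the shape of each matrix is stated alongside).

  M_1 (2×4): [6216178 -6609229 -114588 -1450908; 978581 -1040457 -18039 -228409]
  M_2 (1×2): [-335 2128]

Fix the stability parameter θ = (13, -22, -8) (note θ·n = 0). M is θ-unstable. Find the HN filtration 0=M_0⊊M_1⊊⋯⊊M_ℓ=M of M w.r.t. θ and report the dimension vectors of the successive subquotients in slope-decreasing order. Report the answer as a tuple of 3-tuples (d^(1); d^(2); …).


Interval decomposition of M: I[1,1]^2, I[1,2], I[1,3].
HN type (ℓ=3): μ^(1)=13; μ^(2)=-9/2; μ^(3)=-17/3

((2, 0, 0); (1, 1, 0); (1, 1, 1))


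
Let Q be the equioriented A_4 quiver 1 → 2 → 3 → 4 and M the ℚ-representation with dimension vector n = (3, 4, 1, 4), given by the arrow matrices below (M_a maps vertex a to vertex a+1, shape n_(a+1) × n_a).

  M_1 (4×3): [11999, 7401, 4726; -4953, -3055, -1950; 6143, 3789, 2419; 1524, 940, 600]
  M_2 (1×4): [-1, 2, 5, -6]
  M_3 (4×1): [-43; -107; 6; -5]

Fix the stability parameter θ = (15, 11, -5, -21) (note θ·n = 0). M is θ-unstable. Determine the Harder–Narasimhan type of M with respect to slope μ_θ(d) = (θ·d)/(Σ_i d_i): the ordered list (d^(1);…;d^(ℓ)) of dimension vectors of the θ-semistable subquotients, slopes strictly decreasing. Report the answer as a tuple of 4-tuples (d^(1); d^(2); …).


Via rank(M_{q-1}∘⋯∘M_p): M ≅ I[1,1], I[1,2], I[1,4], I[2,2]^2, I[4,4]^3.
μ_θ-semistable layers: μ^(1)=15; μ^(2)=13; μ^(3)=11; μ^(4)=0; μ^(5)=-21

((1, 0, 0, 0); (1, 1, 0, 0); (0, 2, 0, 0); (1, 1, 1, 1); (0, 0, 0, 3))


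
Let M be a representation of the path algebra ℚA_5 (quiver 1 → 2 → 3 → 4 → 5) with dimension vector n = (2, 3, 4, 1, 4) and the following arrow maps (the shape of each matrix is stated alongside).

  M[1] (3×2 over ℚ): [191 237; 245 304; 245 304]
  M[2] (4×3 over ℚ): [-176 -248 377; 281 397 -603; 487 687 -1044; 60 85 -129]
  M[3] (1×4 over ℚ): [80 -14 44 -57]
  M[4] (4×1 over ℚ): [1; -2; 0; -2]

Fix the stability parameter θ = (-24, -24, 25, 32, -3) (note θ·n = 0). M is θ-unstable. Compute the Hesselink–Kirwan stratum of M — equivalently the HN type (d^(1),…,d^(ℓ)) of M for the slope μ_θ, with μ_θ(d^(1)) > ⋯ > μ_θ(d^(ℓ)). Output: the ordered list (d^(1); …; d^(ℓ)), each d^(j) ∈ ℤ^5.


Via rank(M_{q-1}∘⋯∘M_p): M ≅ I[1,3], I[1,5], I[2,3], I[3,3], I[5,5]^3.
μ_θ-semistable layers: μ^(1)=25; μ^(2)=18; μ^(3)=-3; μ^(4)=-24

((0, 0, 3, 0, 0); (0, 0, 1, 1, 1); (0, 0, 0, 0, 3); (2, 3, 0, 0, 0))


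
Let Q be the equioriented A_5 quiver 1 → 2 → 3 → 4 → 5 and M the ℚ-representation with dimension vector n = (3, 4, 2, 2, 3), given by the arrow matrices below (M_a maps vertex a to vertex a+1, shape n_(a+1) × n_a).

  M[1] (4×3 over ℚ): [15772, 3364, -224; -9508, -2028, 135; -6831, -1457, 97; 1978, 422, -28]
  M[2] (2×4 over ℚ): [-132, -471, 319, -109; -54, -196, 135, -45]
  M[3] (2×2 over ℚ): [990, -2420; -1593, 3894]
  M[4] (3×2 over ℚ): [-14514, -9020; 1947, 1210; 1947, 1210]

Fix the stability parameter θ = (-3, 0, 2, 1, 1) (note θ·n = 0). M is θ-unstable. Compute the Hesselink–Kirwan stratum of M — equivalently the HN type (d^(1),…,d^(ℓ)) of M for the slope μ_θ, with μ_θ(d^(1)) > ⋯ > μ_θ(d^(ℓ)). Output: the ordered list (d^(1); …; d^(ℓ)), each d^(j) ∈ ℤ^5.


Barcode: M ≅ I[1,1], I[1,3], I[1,4], I[2,2]^2, I[4,5], I[5,5]^2. HN layers by μ_θ (5 steps, strictly decreasing):
  μ^(1)=2; μ^(2)=3/2; μ^(3)=1; μ^(4)=0; μ^(5)=-3

((0, 0, 1, 0, 0); (0, 0, 1, 1, 0); (0, 0, 0, 1, 3); (0, 4, 0, 0, 0); (3, 0, 0, 0, 0))


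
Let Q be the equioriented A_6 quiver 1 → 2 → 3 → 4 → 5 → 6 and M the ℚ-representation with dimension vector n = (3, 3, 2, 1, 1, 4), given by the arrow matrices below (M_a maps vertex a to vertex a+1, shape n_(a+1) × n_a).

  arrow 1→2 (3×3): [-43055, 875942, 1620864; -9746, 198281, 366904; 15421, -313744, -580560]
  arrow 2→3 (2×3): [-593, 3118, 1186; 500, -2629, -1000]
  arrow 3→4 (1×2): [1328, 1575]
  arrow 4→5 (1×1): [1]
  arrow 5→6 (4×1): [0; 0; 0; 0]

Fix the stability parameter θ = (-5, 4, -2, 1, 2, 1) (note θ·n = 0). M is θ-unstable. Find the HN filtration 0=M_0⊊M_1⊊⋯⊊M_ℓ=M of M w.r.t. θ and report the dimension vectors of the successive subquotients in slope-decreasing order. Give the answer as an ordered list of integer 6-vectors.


Via rank(M_{q-1}∘⋯∘M_p): M ≅ I[1,1], I[1,3], I[1,5], I[2,2], I[6,6]^4.
μ_θ-semistable layers: μ^(1)=4; μ^(2)=2; μ^(3)=1; μ^(4)=-5

((0, 1, 0, 0, 0, 0); (0, 0, 0, 0, 1, 0); (0, 2, 2, 1, 0, 4); (3, 0, 0, 0, 0, 0))


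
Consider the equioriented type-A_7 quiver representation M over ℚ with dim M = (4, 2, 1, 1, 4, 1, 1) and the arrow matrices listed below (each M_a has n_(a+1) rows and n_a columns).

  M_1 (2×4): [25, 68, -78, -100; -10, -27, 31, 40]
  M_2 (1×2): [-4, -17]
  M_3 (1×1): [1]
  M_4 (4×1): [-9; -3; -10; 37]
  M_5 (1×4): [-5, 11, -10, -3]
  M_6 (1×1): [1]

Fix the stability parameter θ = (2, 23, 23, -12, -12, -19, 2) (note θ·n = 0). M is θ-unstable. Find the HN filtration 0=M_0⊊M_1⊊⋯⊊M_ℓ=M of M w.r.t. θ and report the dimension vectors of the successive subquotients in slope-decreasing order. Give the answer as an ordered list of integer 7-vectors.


Via rank(M_{q-1}∘⋯∘M_p): M ≅ I[1,1]^2, I[1,2], I[1,7], I[5,5]^3.
μ_θ-semistable layers: μ^(1)=23; μ^(2)=2; μ^(3)=5/6; μ^(4)=-12

((0, 1, 0, 0, 0, 0, 0); (3, 0, 0, 0, 0, 0, 1); (1, 1, 1, 1, 1, 1, 0); (0, 0, 0, 0, 3, 0, 0))


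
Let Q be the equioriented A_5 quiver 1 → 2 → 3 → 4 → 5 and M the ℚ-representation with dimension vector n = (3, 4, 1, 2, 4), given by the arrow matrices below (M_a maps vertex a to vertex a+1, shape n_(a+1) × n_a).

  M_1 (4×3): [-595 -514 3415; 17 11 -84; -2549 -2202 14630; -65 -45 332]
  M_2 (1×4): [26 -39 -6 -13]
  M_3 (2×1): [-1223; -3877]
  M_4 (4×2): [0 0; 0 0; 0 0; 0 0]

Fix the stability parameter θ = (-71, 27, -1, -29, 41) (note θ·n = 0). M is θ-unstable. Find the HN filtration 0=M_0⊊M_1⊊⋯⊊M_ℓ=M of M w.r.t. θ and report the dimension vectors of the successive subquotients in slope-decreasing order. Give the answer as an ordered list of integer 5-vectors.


Barcode: M ≅ I[1,2]^2, I[1,4], I[2,2], I[4,4], I[5,5]^4. HN layers by μ_θ (5 steps, strictly decreasing):
  μ^(1)=41; μ^(2)=27; μ^(3)=-1; μ^(4)=-29; μ^(5)=-71

((0, 0, 0, 0, 4); (0, 3, 0, 0, 0); (0, 1, 1, 1, 0); (0, 0, 0, 1, 0); (3, 0, 0, 0, 0))


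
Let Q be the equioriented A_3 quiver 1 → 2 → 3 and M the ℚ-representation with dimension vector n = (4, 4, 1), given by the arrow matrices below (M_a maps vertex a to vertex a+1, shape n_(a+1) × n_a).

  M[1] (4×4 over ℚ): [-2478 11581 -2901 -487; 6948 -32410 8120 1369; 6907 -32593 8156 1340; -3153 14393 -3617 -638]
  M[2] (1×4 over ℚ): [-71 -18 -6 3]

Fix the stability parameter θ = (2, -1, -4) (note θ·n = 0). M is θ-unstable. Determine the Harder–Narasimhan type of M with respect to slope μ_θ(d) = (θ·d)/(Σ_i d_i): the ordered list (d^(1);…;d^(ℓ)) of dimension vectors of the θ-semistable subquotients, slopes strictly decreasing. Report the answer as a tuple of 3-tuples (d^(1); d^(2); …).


Via rank(M_{q-1}∘⋯∘M_p): M ≅ I[1,2]^3, I[1,3].
μ_θ-semistable layers: μ^(1)=1/2; μ^(2)=-1

((3, 3, 0); (1, 1, 1))


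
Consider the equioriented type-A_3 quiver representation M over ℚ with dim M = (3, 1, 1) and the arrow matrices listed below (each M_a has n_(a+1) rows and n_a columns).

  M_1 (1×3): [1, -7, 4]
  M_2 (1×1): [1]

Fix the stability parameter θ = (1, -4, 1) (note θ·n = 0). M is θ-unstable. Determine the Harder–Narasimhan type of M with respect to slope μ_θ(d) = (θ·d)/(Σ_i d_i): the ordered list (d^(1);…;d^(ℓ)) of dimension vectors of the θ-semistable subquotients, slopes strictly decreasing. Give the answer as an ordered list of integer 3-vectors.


Barcode: M ≅ I[1,1]^2, I[1,3]. HN layers by μ_θ (2 steps, strictly decreasing):
  μ^(1)=1; μ^(2)=-3/2

((2, 0, 1); (1, 1, 0))


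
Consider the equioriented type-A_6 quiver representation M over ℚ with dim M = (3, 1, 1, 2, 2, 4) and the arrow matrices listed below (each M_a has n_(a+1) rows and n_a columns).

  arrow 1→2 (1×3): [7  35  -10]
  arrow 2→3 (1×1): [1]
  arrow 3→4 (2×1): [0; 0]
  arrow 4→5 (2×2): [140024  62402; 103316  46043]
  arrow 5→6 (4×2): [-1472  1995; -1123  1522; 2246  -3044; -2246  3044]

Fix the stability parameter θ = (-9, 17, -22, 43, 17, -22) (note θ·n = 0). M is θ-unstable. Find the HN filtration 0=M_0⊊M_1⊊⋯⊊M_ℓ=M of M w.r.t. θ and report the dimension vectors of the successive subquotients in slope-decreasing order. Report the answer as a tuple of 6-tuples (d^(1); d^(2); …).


Via rank(M_{q-1}∘⋯∘M_p): M ≅ I[1,1]^2, I[1,3], I[4,4], I[4,6], I[5,6], I[6,6]^2.
μ_θ-semistable layers: μ^(1)=43; μ^(2)=38/3; μ^(3)=-5/2; μ^(4)=-9; μ^(5)=-22

((0, 0, 0, 1, 0, 0); (0, 0, 0, 1, 1, 1); (0, 1, 1, 0, 1, 1); (3, 0, 0, 0, 0, 0); (0, 0, 0, 0, 0, 2))


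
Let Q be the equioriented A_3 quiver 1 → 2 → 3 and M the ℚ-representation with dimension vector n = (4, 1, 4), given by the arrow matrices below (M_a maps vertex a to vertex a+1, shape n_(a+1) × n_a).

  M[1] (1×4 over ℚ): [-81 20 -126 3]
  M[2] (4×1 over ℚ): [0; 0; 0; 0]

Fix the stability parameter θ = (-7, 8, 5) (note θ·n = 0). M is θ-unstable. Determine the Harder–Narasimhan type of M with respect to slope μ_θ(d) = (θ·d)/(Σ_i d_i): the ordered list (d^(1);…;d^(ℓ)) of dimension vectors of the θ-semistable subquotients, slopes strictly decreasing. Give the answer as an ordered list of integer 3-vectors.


Barcode: M ≅ I[1,1]^3, I[1,2], I[3,3]^4. HN layers by μ_θ (3 steps, strictly decreasing):
  μ^(1)=8; μ^(2)=5; μ^(3)=-7

((0, 1, 0); (0, 0, 4); (4, 0, 0))
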